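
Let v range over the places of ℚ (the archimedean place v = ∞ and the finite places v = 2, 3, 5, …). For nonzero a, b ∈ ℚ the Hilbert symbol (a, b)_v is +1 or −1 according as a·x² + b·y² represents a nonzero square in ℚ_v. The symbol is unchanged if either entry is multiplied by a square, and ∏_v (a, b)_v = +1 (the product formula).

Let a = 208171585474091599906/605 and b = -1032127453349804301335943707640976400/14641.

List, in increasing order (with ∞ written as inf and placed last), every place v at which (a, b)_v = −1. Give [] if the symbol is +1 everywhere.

(a, b) ≡ (7130, -4198649) mod (ℚ^×)²; places V = {2, 5, 7, 11, 13, 23, 29, 31, 37, 43, ∞}.
(a,b)_31: α=1, u≡17; β=2, v≡26 (mod 31); (17|31)=-1, (26|31)=-1; sign (−1)^0·-1^2·-1^1 = -1.
(a,b)_23: α=1, u≡22; β=2, v≡16 (mod 23); (22|23)=-1, (16|23)=+1; sign (−1)^0·-1^2·+1^1 = +1.
(a,b)_37: α=2, u≡11; β=3, v≡31 (mod 37); (11|37)=+1, (31|37)=-1; sign (−1)^0·+1^3·-1^2 = +1.
(a,b)_29: α=2, u≡13; β=3, v≡9 (mod 29); (13|29)=+1, (9|29)=+1; sign (−1)^0·+1^3·+1^2 = +1.
(a,b)_7: α=4, u≡2; β=7, v≡2 (mod 7); (2|7)=+1, (2|7)=+1; sign (−1)^0·+1^7·+1^4 = +1.
(a,b)_43: α=2, u≡14; β=3, v≡23 (mod 43); (14|43)=+1, (23|43)=+1; sign (−1)^0·+1^3·+1^2 = +1.
(a,b)_11: α=-2, u≡8; β=-4, v≡7 (mod 11); (8|11)=-1, (7|11)=-1; sign (−1)^0·-1^-4·-1^-2 = +1.
(a,b)_2: α=1, β=4; u≡5, v≡7 (mod 8); ε(u)ε(v)=0·1, αω(v)=1·0, βω(u)=4·1; sum ≡ 0  ⇒  +1.
(a,b)_∞: sgn(7130)=+, sgn(-4198649)=−, so +1.
(a,b)_13: α=4, u≡11; β=7, v≡10 (mod 13); (11|13)=-1, (10|13)=+1; sign (−1)^0·-1^7·+1^4 = -1.
(a,b)_5: α=-1, u≡1; β=2, v≡4 (mod 5); (1|5)=+1, (4|5)=+1; sign (−1)^0·+1^2·+1^-1 = +1.
Ram(7130, -4198649) = {13, 31}; no ℚ_13-point on the conic.

[13, 31]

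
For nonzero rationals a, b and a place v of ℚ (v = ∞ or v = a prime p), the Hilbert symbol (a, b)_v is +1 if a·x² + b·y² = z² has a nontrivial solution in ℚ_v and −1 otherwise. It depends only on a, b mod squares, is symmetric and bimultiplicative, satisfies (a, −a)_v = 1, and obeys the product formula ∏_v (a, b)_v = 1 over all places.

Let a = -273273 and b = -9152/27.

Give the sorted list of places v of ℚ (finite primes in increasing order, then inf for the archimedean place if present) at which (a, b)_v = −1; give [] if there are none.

[2, 3, 13, inf]

(a, b) ≡ (-33, -429) mod (ℚ^×)²; places V = {2, 3, 7, 11, 13, ∞}.
(a,b)_∞: sgn(-33)=−, sgn(-429)=−, so -1.
(a,b)_2: α=0, β=6; u≡7, v≡3 (mod 8); ε(u)ε(v)=1·1, αω(v)=0·1, βω(u)=6·0; sum ≡ 1  ⇒  -1.
(a,b)_11: α=1, u≡6; β=1, v≡3 (mod 11); (6|11)=-1, (3|11)=+1; sign (−1)^1·-1^1·+1^1 = +1.
(a,b)_7: α=2, u≡2; β=0, v≡3 (mod 7); (2|7)=+1, (3|7)=-1; sign (−1)^0·+1^0·-1^2 = +1.
(a,b)_3: α=1, u≡1; β=-3, v≡1 (mod 3); (1|3)=+1, (1|3)=+1; sign (−1)^1·+1^-3·+1^1 = -1.
(a,b)_13: α=2, u≡8; β=1, v≡11 (mod 13); (8|13)=-1, (11|13)=-1; sign (−1)^0·-1^1·-1^2 = -1.
(-33, -429 / ℚ) ramifies at {2, 3, 13, ∞}: a division algebra.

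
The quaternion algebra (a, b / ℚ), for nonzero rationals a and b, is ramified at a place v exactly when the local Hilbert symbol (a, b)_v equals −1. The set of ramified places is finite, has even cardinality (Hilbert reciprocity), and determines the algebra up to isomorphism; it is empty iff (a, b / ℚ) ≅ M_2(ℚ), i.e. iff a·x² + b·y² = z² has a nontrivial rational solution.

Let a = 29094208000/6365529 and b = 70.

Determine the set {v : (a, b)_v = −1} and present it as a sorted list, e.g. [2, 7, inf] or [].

(a, b) ≡ (130, 70) mod (ℚ^×)²; places V = {2, 3, 5, 7, 11, 13, 17, 29, ∞}.
(a,b)_11: α=2, u≡9; β=0, v≡4 (mod 11); (9|11)=+1, (4|11)=+1; sign (−1)^0·+1^0·+1^2 = +1.
(a,b)_7: α=0, u≡2; β=1, v≡3 (mod 7); (2|7)=+1, (3|7)=-1; sign (−1)^0·+1^1·-1^0 = +1.
(a,b)_∞: sgn(130)=+, sgn(70)=+, so +1.
(a,b)_2: α=9, β=1; u≡1, v≡3 (mod 8); ε(u)ε(v)=0·1, αω(v)=9·1, βω(u)=1·0; sum ≡ 1  ⇒  -1.
(a,b)_17: α=2, u≡14; β=0, v≡2 (mod 17); (14|17)=-1, (2|17)=+1; sign (−1)^0·-1^0·+1^2 = +1.
(a,b)_13: α=1, u≡12; β=0, v≡5 (mod 13); (12|13)=+1, (5|13)=-1; sign (−1)^0·+1^0·-1^1 = -1.
(a,b)_3: α=-2, u≡1; β=0, v≡1 (mod 3); (1|3)=+1, (1|3)=+1; sign (−1)^0·+1^0·+1^-2 = +1.
(a,b)_5: α=3, u≡1; β=1, v≡4 (mod 5); (1|5)=+1, (4|5)=+1; sign (−1)^0·+1^1·+1^3 = +1.
(a,b)_29: α=-4, u≡12; β=0, v≡12 (mod 29); (12|29)=-1, (12|29)=-1; sign (−1)^0·-1^0·-1^-4 = +1.
(130, 70 / ℚ) ramifies at {2, 13}: a division algebra.

[2, 13]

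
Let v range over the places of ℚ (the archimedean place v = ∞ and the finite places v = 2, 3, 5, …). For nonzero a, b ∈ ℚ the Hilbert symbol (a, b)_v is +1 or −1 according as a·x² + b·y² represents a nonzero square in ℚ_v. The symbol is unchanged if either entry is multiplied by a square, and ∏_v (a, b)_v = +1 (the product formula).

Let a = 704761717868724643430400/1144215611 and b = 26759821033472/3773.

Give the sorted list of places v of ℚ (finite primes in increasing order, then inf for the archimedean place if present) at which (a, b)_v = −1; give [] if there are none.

(a, b) ≡ (374, 154) mod (ℚ^×)²; places V = {2, 3, 5, 7, 11, 17, 31, 41, 47, ∞}.
(a,b)_47: α=-2, u≡20; β=0, v≡26 (mod 47); (20|47)=-1, (26|47)=-1; sign (−1)^0·-1^0·-1^-2 = +1.
(a,b)_2: α=27, β=15; u≡3, v≡5 (mod 8); ε(u)ε(v)=1·0, αω(v)=27·1, βω(u)=15·1; sum ≡ 0  ⇒  +1.
(a,b)_7: α=-2, u≡5; β=-3, v≡4 (mod 7); (5|7)=-1, (4|7)=+1; sign (−1)^0·-1^-3·+1^-2 = -1.
(a,b)_17: α=3, u≡3; β=2, v≡15 (mod 17); (3|17)=-1, (15|17)=+1; sign (−1)^0·-1^2·+1^3 = +1.
(a,b)_41: α=6, u≡18; β=4, v≡18 (mod 41); (18|41)=+1, (18|41)=+1; sign (−1)^0·+1^4·+1^6 = +1.
(a,b)_3: α=2, u≡2; β=0, v≡1 (mod 3); (2|3)=-1, (1|3)=+1; sign (−1)^0·-1^0·+1^2 = +1.
(a,b)_31: α=-2, u≡10; β=0, v≡11 (mod 31); (10|31)=+1, (11|31)=-1; sign (−1)^0·+1^0·-1^-2 = +1.
(a,b)_5: α=2, u≡1; β=0, v≡4 (mod 5); (1|5)=+1, (4|5)=+1; sign (−1)^0·+1^0·+1^2 = +1.
(a,b)_∞: sgn(374)=+, sgn(154)=+, so +1.
(a,b)_11: α=-1, u≡5; β=-1, v≡5 (mod 11); (5|11)=+1, (5|11)=+1; sign (−1)^1·+1^-1·+1^-1 = -1.
|Ram(374, 154)| = 2, even; anisotropic at {7, 11}.

[7, 11]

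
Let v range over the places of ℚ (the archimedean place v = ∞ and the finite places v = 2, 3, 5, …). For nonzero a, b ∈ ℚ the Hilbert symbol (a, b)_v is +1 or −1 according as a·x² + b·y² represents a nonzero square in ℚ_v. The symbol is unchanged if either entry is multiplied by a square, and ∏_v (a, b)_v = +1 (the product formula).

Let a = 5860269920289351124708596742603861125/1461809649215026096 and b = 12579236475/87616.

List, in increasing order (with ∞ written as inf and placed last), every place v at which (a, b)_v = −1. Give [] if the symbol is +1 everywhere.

Mod squares: a ≡ 1181895, b ≡ 1131. Check v ∈ {∞, 2, 3, 5, 11, 13, 17, 19, 23, 29, 37}.
v=2: v_2(a)=-4, v_2(b)=-6; units ≡ 7, 3 (mod 8); ε·ε+αω+βω = 1·1+-4·1+-6·0 ≡ 1  ⇒  (a,b)_2 = -1.
v=∞: 1181895 > 0 and 1131 > 0  ⇒  (a,b)_∞ = +1.
v=29: a=29^7·(≡10), b=29^3·(≡18) mod 29; (10|29)=-1, (18|29)=-1; (−1)^{7·3·14}·(-1)^3·(-1)^7 = +1.
v=11: a=11^3·(≡7), b=11^0·(≡3) mod 11; (7|11)=-1, (3|11)=+1; (−1)^{3·0·5}·(-1)^0·(+1)^3 = +1.
v=23: a=23^8·(≡14), b=23^2·(≡9) mod 23; (14|23)=-1, (9|23)=+1; (−1)^{8·2·11}·(-1)^2·(+1)^8 = +1.
v=17: a=17^2·(≡1), b=17^0·(≡2) mod 17; (1|17)=+1, (2|17)=+1; (−1)^{2·0·8}·(+1)^0·(+1)^2 = +1.
v=13: a=13^5·(≡6), b=13^1·(≡10) mod 13; (6|13)=-1, (10|13)=+1; (−1)^{5·1·6}·(-1)^1·(+1)^5 = -1.
v=5: a=5^3·(≡4), b=5^2·(≡4) mod 5; (4|5)=+1, (4|5)=+1; (−1)^{3·2·2}·(+1)^2·(+1)^3 = +1.
v=37: a=37^-10·(≡25), b=37^-2·(≡3) mod 37; (25|37)=+1, (3|37)=+1; (−1)^{-10·-2·18}·(+1)^-2·(+1)^-10 = +1.
v=19: a=19^-1·(≡2), b=19^0·(≡18) mod 19; (2|19)=-1, (18|19)=-1; (−1)^{-1·0·9}·(-1)^0·(-1)^-1 = -1.
v=3: a=3^5·(≡2), b=3^1·(≡2) mod 3; (2|3)=-1, (2|3)=-1; (−1)^{5·1·1}·(-1)^1·(-1)^5 = -1.
Ram(1181895, 1131) = {2, 3, 13, 19}; no ℚ_2-point on the conic.

[2, 3, 13, 19]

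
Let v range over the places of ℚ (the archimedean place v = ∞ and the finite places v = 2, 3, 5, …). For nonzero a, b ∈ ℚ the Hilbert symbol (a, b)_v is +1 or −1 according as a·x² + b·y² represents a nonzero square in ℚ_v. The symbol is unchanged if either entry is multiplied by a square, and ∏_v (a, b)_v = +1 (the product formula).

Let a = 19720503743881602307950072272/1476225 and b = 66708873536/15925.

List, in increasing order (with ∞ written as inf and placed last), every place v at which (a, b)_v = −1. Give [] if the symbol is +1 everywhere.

Mod squares: a ≡ 67374077, b ≡ 16112057. Check v ∈ {∞, 2, 3, 5, 7, 13, 17, 19, 29, 37, 41, 43, 47, 53}.
v=47: a=47^1·(≡11), b=47^0·(≡7) mod 47; (11|47)=-1, (7|47)=+1; (−1)^{1·0·23}·(-1)^0·(+1)^1 = +1.
v=5: a=5^-2·(≡3), b=5^-2·(≡3) mod 5; (3|5)=-1, (3|5)=-1; (−1)^{-2·-2·2}·(-1)^-2·(-1)^-2 = +1.
v=19: a=19^2·(≡4), b=19^1·(≡15) mod 19; (4|19)=+1, (15|19)=-1; (−1)^{2·1·9}·(+1)^1·(-1)^2 = +1.
v=∞: 67374077 > 0 and 16112057 > 0  ⇒  (a,b)_∞ = +1.
v=41: a=41^2·(≡6), b=41^1·(≡25) mod 41; (6|41)=-1, (25|41)=+1; (−1)^{2·1·20}·(-1)^1·(+1)^2 = -1.
v=53: a=53^1·(≡29), b=53^0·(≡9) mod 53; (29|53)=+1, (9|53)=+1; (−1)^{1·0·26}·(+1)^0·(+1)^1 = +1.
v=7: a=7^2·(≡4), b=7^-2·(≡6) mod 7; (4|7)=+1, (6|7)=-1; (−1)^{2·-2·3}·(+1)^-2·(-1)^2 = +1.
v=43: a=43^3·(≡18), b=43^1·(≡24) mod 43; (18|43)=-1, (24|43)=+1; (−1)^{3·1·21}·(-1)^1·(+1)^3 = +1.
v=17: a=17^3·(≡3), b=17^0·(≡15) mod 17; (3|17)=-1, (15|17)=+1; (−1)^{3·0·8}·(-1)^0·(+1)^3 = +1.
v=29: a=29^2·(≡7), b=29^2·(≡24) mod 29; (7|29)=+1, (24|29)=+1; (−1)^{2·2·14}·(+1)^2·(+1)^2 = +1.
v=2: v_2(a)=4, v_2(b)=6; units ≡ 5, 1 (mod 8); ε·ε+αω+βω = 0·0+4·0+6·1 ≡ 0  ⇒  (a,b)_2 = +1.
v=37: a=37^3·(≡34), b=37^1·(≡6) mod 37; (34|37)=+1, (6|37)=-1; (−1)^{3·1·18}·(+1)^1·(-1)^3 = -1.
v=13: a=13^0·(≡1), b=13^-1·(≡2) mod 13; (1|13)=+1, (2|13)=-1; (−1)^{0·-1·6}·(+1)^-1·(-1)^0 = +1.
v=3: a=3^-10·(≡2), b=3^0·(≡2) mod 3; (2|3)=-1, (2|3)=-1; (−1)^{-10·0·1}·(-1)^0·(-1)^-10 = +1.
|Ram(67374077, 16112057)| = 2, even; anisotropic at {37, 41}.

[37, 41]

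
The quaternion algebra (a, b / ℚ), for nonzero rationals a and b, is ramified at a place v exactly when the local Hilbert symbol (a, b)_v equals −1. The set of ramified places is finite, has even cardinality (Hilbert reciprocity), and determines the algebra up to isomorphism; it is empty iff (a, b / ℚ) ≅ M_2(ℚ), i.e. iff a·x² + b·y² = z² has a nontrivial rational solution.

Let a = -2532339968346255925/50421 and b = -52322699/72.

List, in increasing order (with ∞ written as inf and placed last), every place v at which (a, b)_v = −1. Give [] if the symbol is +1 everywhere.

Mod squares: a ≡ -777, b ≡ -864838. Check v ∈ {∞, 2, 3, 5, 7, 11, 13, 29, 31, 37}.
v=31: a=31^2·(≡3), b=31^1·(≡9) mod 31; (3|31)=-1, (9|31)=+1; (−1)^{2·1·15}·(-1)^1·(+1)^2 = -1.
v=∞: -777 < 0 and -864838 < 0  ⇒  (a,b)_∞ = -1.
v=11: a=11^4·(≡5), b=11^2·(≡4) mod 11; (5|11)=+1, (4|11)=+1; (−1)^{4·2·5}·(+1)^2·(+1)^4 = +1.
v=7: a=7^-5·(≡1), b=7^0·(≡6) mod 7; (1|7)=+1, (6|7)=-1; (−1)^{-5·0·3}·(+1)^0·(-1)^-5 = -1.
v=13: a=13^2·(≡3), b=13^1·(≡6) mod 13; (3|13)=+1, (6|13)=-1; (−1)^{2·1·6}·(+1)^1·(-1)^2 = +1.
v=37: a=37^3·(≡34), b=37^1·(≡12) mod 37; (34|37)=+1, (12|37)=+1; (−1)^{3·1·18}·(+1)^1·(+1)^3 = +1.
v=29: a=29^2·(≡1), b=29^1·(≡21) mod 29; (1|29)=+1, (21|29)=-1; (−1)^{2·1·14}·(+1)^1·(-1)^2 = +1.
v=3: a=3^-1·(≡2), b=3^-2·(≡2) mod 3; (2|3)=-1, (2|3)=-1; (−1)^{-1·-2·1}·(-1)^-2·(-1)^-1 = -1.
v=2: v_2(a)=0, v_2(b)=-3; units ≡ 7, 5 (mod 8); ε·ε+αω+βω = 1·0+0·1+-3·0 ≡ 0  ⇒  (a,b)_2 = +1.
v=5: a=5^2·(≡3), b=5^0·(≡3) mod 5; (3|5)=-1, (3|5)=-1; (−1)^{2·0·2}·(-1)^0·(-1)^2 = +1.
|Ram(-777, -864838)| = 4, even; anisotropic at {3, 7, 31, ∞}.

[3, 7, 31, inf]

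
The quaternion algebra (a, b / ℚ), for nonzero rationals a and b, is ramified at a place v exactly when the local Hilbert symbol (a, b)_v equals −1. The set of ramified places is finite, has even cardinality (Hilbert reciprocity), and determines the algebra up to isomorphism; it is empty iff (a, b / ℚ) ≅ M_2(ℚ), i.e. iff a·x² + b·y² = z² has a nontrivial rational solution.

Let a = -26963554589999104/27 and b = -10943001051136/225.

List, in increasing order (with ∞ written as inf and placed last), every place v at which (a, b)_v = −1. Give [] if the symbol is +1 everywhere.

Mod squares: a ≡ -8778, b ≡ -19. Check v ∈ {∞, 2, 3, 5, 7, 11, 19}.
v=7: a=7^5·(≡6), b=7^4·(≡4) mod 7; (6|7)=-1, (4|7)=+1; (−1)^{5·4·3}·(-1)^4·(+1)^5 = +1.
v=2: v_2(a)=19, v_2(b)=14; units ≡ 3, 5 (mod 8); ε·ε+αω+βω = 1·0+19·1+14·1 ≡ 1  ⇒  (a,b)_2 = -1.
v=3: a=3^-3·(≡2), b=3^-2·(≡2) mod 3; (2|3)=-1, (2|3)=-1; (−1)^{-3·-2·1}·(-1)^-2·(-1)^-3 = -1.
v=5: a=5^0·(≡3), b=5^-2·(≡1) mod 5; (3|5)=-1, (1|5)=+1; (−1)^{0·-2·2}·(-1)^-2·(+1)^0 = +1.
v=19: a=19^1·(≡14), b=19^1·(≡2) mod 19; (14|19)=-1, (2|19)=-1; (−1)^{1·1·9}·(-1)^1·(-1)^1 = -1.
v=11: a=11^5·(≡3), b=11^4·(≡9) mod 11; (3|11)=+1, (9|11)=+1; (−1)^{5·4·5}·(+1)^4·(+1)^5 = +1.
v=∞: -8778 < 0 and -19 < 0  ⇒  (a,b)_∞ = -1.
|Ram(-8778, -19)| = 4, even; anisotropic at {2, 3, 19, ∞}.

[2, 3, 19, inf]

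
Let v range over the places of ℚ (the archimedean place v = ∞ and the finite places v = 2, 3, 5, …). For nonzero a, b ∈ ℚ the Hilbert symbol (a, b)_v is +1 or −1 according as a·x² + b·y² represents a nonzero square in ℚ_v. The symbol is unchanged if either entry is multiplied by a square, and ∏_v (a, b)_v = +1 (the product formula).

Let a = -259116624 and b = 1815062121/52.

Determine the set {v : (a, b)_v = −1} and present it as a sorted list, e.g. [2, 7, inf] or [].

Mod squares: a ≡ -1799421, b ≡ 2621756397. Check v ∈ {∞, 2, 3, 13, 29, 31, 37, 43, 47}.
v=43: a=43^1·(≡9), b=43^1·(≡30) mod 43; (9|43)=+1, (30|43)=-1; (−1)^{1·1·21}·(+1)^1·(-1)^1 = +1.
v=2: v_2(a)=4, v_2(b)=-2; units ≡ 3, 5 (mod 8); ε·ε+αω+βω = 1·0+4·1+-2·1 ≡ 0  ⇒  (a,b)_2 = +1.
v=13: a=13^1·(≡7), b=13^-1·(≡7) mod 13; (7|13)=-1, (7|13)=-1; (−1)^{1·-1·6}·(-1)^-1·(-1)^1 = +1.
v=31: a=31^0·(≡7), b=31^1·(≡27) mod 31; (7|31)=+1, (27|31)=-1; (−1)^{0·1·15}·(+1)^1·(-1)^0 = +1.
v=3: a=3^3·(≡1), b=3^3·(≡1) mod 3; (1|3)=+1, (1|3)=+1; (−1)^{3·3·1}·(+1)^3·(+1)^3 = -1.
v=47: a=47^0·(≡16), b=47^1·(≡27) mod 47; (16|47)=+1, (27|47)=+1; (−1)^{0·1·23}·(+1)^1·(+1)^0 = +1.
v=37: a=37^1·(≡23), b=37^1·(≡4) mod 37; (23|37)=-1, (4|37)=+1; (−1)^{1·1·18}·(-1)^1·(+1)^1 = -1.
v=29: a=29^1·(≡18), b=29^1·(≡10) mod 29; (18|29)=-1, (10|29)=-1; (−1)^{1·1·14}·(-1)^1·(-1)^1 = +1.
v=∞: -1799421 < 0 and 2621756397 > 0  ⇒  (a,b)_∞ = +1.
(-1799421, 2621756397 / ℚ) ramifies at {3, 37}: a division algebra.

[3, 37]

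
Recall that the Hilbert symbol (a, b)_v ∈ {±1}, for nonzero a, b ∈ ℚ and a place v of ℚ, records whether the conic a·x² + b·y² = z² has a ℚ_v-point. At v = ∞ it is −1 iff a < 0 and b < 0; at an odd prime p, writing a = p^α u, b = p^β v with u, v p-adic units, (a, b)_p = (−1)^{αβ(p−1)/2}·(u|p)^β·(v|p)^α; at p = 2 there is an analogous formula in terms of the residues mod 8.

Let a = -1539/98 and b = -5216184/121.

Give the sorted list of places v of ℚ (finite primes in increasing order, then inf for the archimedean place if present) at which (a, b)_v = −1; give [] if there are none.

(a, b) ≡ (-38, -144894) mod (ℚ^×)²; places V = {2, 3, 7, 11, 19, 31, 41, ∞}.
(a,b)_∞: sgn(-38)=−, sgn(-144894)=−, so -1.
(a,b)_2: α=-1, β=3; u≡5, v≡1 (mod 8); ε(u)ε(v)=0·0, αω(v)=-1·0, βω(u)=3·1; sum ≡ 1  ⇒  -1.
(a,b)_11: α=0, u≡10; β=-2, v≡5 (mod 11); (10|11)=-1, (5|11)=+1; sign (−1)^0·-1^-2·+1^0 = +1.
(a,b)_3: α=4, u≡1; β=3, v≡2 (mod 3); (1|3)=+1, (2|3)=-1; sign (−1)^0·+1^3·-1^4 = +1.
(a,b)_41: α=0, u≡14; β=1, v≡21 (mod 41); (14|41)=-1, (21|41)=+1; sign (−1)^0·-1^1·+1^0 = -1.
(a,b)_31: α=0, u≡27; β=1, v≡9 (mod 31); (27|31)=-1, (9|31)=+1; sign (−1)^0·-1^1·+1^0 = -1.
(a,b)_7: α=-2, u≡4; β=0, v≡3 (mod 7); (4|7)=+1, (3|7)=-1; sign (−1)^0·+1^0·-1^-2 = +1.
(a,b)_19: α=1, u≡11; β=1, v≡2 (mod 19); (11|19)=+1, (2|19)=-1; sign (−1)^1·+1^1·-1^1 = +1.
Ram(-38, -144894) = {2, 31, 41, ∞}; no ℚ_2-point on the conic.

[2, 31, 41, inf]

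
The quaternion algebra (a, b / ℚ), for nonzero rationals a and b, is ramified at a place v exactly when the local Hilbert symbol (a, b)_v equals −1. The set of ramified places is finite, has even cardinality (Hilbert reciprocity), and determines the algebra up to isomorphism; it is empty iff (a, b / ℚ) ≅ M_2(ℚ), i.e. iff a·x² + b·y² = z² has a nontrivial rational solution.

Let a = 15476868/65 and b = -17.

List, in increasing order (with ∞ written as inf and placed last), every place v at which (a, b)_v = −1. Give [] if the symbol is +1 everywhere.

[5, 19]

Mod squares: a ≡ 230945, b ≡ -17. Check v ∈ {∞, 2, 3, 5, 11, 13, 17, 19}.
v=∞: 230945 > 0 and -17 < 0  ⇒  (a,b)_∞ = +1.
v=11: a=11^3·(≡10), b=11^0·(≡5) mod 11; (10|11)=-1, (5|11)=+1; (−1)^{3·0·5}·(-1)^0·(+1)^3 = +1.
v=13: a=13^-1·(≡6), b=13^0·(≡9) mod 13; (6|13)=-1, (9|13)=+1; (−1)^{-1·0·6}·(-1)^0·(+1)^-1 = +1.
v=5: a=5^-1·(≡1), b=5^0·(≡3) mod 5; (1|5)=+1, (3|5)=-1; (−1)^{-1·0·2}·(+1)^0·(-1)^-1 = -1.
v=19: a=19^1·(≡10), b=19^0·(≡2) mod 19; (10|19)=-1, (2|19)=-1; (−1)^{1·0·9}·(-1)^0·(-1)^1 = -1.
v=2: v_2(a)=2, v_2(b)=0; units ≡ 1, 7 (mod 8); ε·ε+αω+βω = 0·1+2·0+0·0 ≡ 0  ⇒  (a,b)_2 = +1.
v=3: a=3^2·(≡2), b=3^0·(≡1) mod 3; (2|3)=-1, (1|3)=+1; (−1)^{2·0·1}·(-1)^0·(+1)^2 = +1.
v=17: a=17^1·(≡16), b=17^1·(≡16) mod 17; (16|17)=+1, (16|17)=+1; (−1)^{1·1·8}·(+1)^1·(+1)^1 = +1.
|Ram(230945, -17)| = 2, even; anisotropic at {5, 19}.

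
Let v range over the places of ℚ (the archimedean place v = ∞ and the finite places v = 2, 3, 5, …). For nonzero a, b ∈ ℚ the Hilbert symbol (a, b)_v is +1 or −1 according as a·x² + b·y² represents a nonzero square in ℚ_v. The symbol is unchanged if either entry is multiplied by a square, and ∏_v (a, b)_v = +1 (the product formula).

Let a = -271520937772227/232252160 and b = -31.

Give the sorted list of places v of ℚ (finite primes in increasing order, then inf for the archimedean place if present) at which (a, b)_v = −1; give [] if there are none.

(a, b) ≡ (-145145, -31) mod (ℚ^×)²; places V = {2, 3, 5, 7, 11, 13, 23, 29, 31, ∞}.
(a,b)_2: α=-8, β=0; u≡7, v≡1 (mod 8); ε(u)ε(v)=1·0, αω(v)=-8·0, βω(u)=0·0; sum ≡ 0  ⇒  +1.
(a,b)_31: α=0, u≡4; β=1, v≡30 (mod 31); (4|31)=+1, (30|31)=-1; sign (−1)^0·+1^1·-1^0 = +1.
(a,b)_13: α=3, u≡11; β=0, v≡8 (mod 13); (11|13)=-1, (8|13)=-1; sign (−1)^0·-1^0·-1^3 = -1.
(a,b)_3: α=18, u≡1; β=0, v≡2 (mod 3); (1|3)=+1, (2|3)=-1; sign (−1)^0·+1^0·-1^18 = +1.
(a,b)_7: α=-3, u≡6; β=0, v≡4 (mod 7); (6|7)=-1, (4|7)=+1; sign (−1)^0·-1^0·+1^-3 = +1.
(a,b)_11: α=1, u≡9; β=0, v≡2 (mod 11); (9|11)=+1, (2|11)=-1; sign (−1)^0·+1^0·-1^1 = -1.
(a,b)_∞: sgn(-145145)=−, sgn(-31)=−, so -1.
(a,b)_29: α=1, u≡17; β=0, v≡27 (mod 29); (17|29)=-1, (27|29)=-1; sign (−1)^0·-1^0·-1^1 = -1.
(a,b)_5: α=-1, u≡4; β=0, v≡4 (mod 5); (4|5)=+1, (4|5)=+1; sign (−1)^0·+1^0·+1^-1 = +1.
(a,b)_23: α=-2, u≡16; β=0, v≡15 (mod 23); (16|23)=+1, (15|23)=-1; sign (−1)^0·+1^0·-1^-2 = +1.
Ram(-145145, -31) = {11, 13, 29, ∞}; no ℚ_11-point on the conic.

[11, 13, 29, inf]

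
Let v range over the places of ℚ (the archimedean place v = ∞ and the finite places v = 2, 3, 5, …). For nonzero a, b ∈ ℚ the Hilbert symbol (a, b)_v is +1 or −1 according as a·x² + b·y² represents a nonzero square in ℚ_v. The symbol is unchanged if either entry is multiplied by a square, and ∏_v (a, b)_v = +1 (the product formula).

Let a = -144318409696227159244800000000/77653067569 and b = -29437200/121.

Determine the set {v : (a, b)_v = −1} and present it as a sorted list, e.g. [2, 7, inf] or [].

[2, 13, 17, inf]

Mod squares: a ≡ -37, b ≡ -8177. Check v ∈ {∞, 2, 3, 5, 7, 11, 13, 17, 37, 47}.
v=13: a=13^4·(≡8), b=13^1·(≡11) mod 13; (8|13)=-1, (11|13)=-1; (−1)^{4·1·6}·(-1)^1·(-1)^4 = -1.
v=47: a=47^-2·(≡33), b=47^0·(≡8) mod 47; (33|47)=-1, (8|47)=+1; (−1)^{-2·0·23}·(-1)^0·(+1)^-2 = +1.
v=7: a=7^-4·(≡5), b=7^0·(≡6) mod 7; (5|7)=-1, (6|7)=-1; (−1)^{-4·0·3}·(-1)^0·(-1)^-4 = +1.
v=11: a=11^-4·(≡6), b=11^-2·(≡10) mod 11; (6|11)=-1, (10|11)=-1; (−1)^{-4·-2·5}·(-1)^-2·(-1)^-4 = +1.
v=∞: -37 < 0 and -8177 < 0  ⇒  (a,b)_∞ = -1.
v=3: a=3^6·(≡2), b=3^2·(≡1) mod 3; (2|3)=-1, (1|3)=+1; (−1)^{6·2·1}·(-1)^2·(+1)^6 = +1.
v=37: a=37^3·(≡26), b=37^1·(≡27) mod 37; (26|37)=+1, (27|37)=+1; (−1)^{3·1·18}·(+1)^1·(+1)^3 = +1.
v=5: a=5^8·(≡3), b=5^2·(≡2) mod 5; (3|5)=-1, (2|5)=-1; (−1)^{8·2·2}·(-1)^2·(-1)^8 = +1.
v=17: a=17^4·(≡12), b=17^1·(≡10) mod 17; (12|17)=-1, (10|17)=-1; (−1)^{4·1·8}·(-1)^1·(-1)^4 = -1.
v=2: v_2(a)=22, v_2(b)=4; units ≡ 3, 7 (mod 8); ε·ε+αω+βω = 1·1+22·0+4·1 ≡ 1  ⇒  (a,b)_2 = -1.
|Ram(-37, -8177)| = 4, even; anisotropic at {2, 13, 17, ∞}.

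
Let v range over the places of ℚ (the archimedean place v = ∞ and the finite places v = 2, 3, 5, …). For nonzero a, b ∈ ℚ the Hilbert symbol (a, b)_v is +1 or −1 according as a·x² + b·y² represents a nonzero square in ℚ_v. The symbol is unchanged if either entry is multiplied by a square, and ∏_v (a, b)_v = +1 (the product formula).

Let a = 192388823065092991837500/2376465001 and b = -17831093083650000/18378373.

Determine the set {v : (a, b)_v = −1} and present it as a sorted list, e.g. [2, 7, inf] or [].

Mod squares: a ≡ 3135, b ≡ -1105. Check v ∈ {∞, 2, 3, 5, 7, 11, 13, 17, 19, 29, 31, 41}.
v=17: a=17^2·(≡11), b=17^1·(≡11) mod 17; (11|17)=-1, (11|17)=-1; (−1)^{2·1·8}·(-1)^1·(-1)^2 = -1.
v=19: a=19^1·(≡8), b=19^2·(≡7) mod 19; (8|19)=-1, (7|19)=+1; (−1)^{1·2·9}·(-1)^2·(+1)^1 = +1.
v=2: v_2(a)=2, v_2(b)=4; units ≡ 7, 7 (mod 8); ε·ε+αω+βω = 1·1+2·0+4·0 ≡ 1  ⇒  (a,b)_2 = -1.
v=3: a=3^7·(≡1), b=3^4·(≡2) mod 3; (1|3)=+1, (2|3)=-1; (−1)^{7·4·1}·(+1)^4·(-1)^7 = -1.
v=∞: 3135 > 0 and -1105 < 0  ⇒  (a,b)_∞ = +1.
v=13: a=13^2·(≡8), b=13^-1·(≡8) mod 13; (8|13)=-1, (8|13)=-1; (−1)^{2·-1·6}·(-1)^-1·(-1)^2 = -1.
v=41: a=41^-4·(≡34), b=41^-2·(≡9) mod 41; (34|41)=-1, (9|41)=+1; (−1)^{-4·-2·20}·(-1)^-2·(+1)^-4 = +1.
v=29: a=29^-2·(≡17), b=29^-2·(≡15) mod 29; (17|29)=-1, (15|29)=-1; (−1)^{-2·-2·14}·(-1)^-2·(-1)^-2 = +1.
v=31: a=31^2·(≡14), b=31^0·(≡15) mod 31; (14|31)=+1, (15|31)=-1; (−1)^{2·0·15}·(+1)^0·(-1)^2 = +1.
v=7: a=7^2·(≡5), b=7^2·(≡4) mod 7; (5|7)=-1, (4|7)=+1; (−1)^{2·2·3}·(-1)^2·(+1)^2 = +1.
v=5: a=5^5·(≡3), b=5^5·(≡4) mod 5; (3|5)=-1, (4|5)=+1; (−1)^{5·5·2}·(-1)^5·(+1)^5 = -1.
v=11: a=11^5·(≡2), b=11^4·(≡6) mod 11; (2|11)=-1, (6|11)=-1; (−1)^{5·4·5}·(-1)^4·(-1)^5 = -1.
|Ram(3135, -1105)| = 6, even; anisotropic at {2, 3, 5, 11, 13, 17}.

[2, 3, 5, 11, 13, 17]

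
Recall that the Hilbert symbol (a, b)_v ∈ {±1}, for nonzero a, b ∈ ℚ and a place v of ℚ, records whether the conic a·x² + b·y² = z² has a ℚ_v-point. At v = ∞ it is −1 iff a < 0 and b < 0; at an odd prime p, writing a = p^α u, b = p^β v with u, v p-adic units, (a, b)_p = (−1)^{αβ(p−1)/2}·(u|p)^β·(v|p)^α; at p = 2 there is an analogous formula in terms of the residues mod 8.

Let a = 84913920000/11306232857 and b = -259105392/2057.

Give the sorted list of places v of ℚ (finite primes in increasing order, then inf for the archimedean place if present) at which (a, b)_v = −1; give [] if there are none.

[7, 13]

(a, b) ≡ (3094, -119) mod (ℚ^×)²; places V = {2, 3, 5, 7, 11, 13, 17, 37, 41, ∞}.
(a,b)_∞: sgn(3094)=+, sgn(-119)=−, so +1.
(a,b)_2: α=11, β=4; u≡3, v≡1 (mod 8); ε(u)ε(v)=1·0, αω(v)=11·0, βω(u)=4·1; sum ≡ 0  ⇒  +1.
(a,b)_17: α=-3, u≡7; β=-1, v≡3 (mod 17); (7|17)=-1, (3|17)=-1; sign (−1)^0·-1^-1·-1^-3 = +1.
(a,b)_41: α=-2, u≡28; β=0, v≡31 (mod 41); (28|41)=-1, (31|41)=+1; sign (−1)^0·-1^0·+1^-2 = +1.
(a,b)_13: α=1, u≡1; β=4, v≡5 (mod 13); (1|13)=+1, (5|13)=-1; sign (−1)^0·+1^4·-1^1 = -1.
(a,b)_7: α=1, u≡2; β=1, v≡1 (mod 7); (2|7)=+1, (1|7)=+1; sign (−1)^1·+1^1·+1^1 = -1.
(a,b)_11: α=0, u≡9; β=-2, v≡8 (mod 11); (9|11)=+1, (8|11)=-1; sign (−1)^0·+1^-2·-1^0 = +1.
(a,b)_3: α=6, u≡1; β=4, v≡1 (mod 3); (1|3)=+1, (1|3)=+1; sign (−1)^0·+1^4·+1^6 = +1.
(a,b)_5: α=4, u≡1; β=0, v≡4 (mod 5); (1|5)=+1, (4|5)=+1; sign (−1)^0·+1^0·+1^4 = +1.
(a,b)_37: α=-2, u≡20; β=0, v≡6 (mod 37); (20|37)=-1, (6|37)=-1; sign (−1)^0·-1^0·-1^-2 = +1.
(3094, -119 / ℚ) ramifies at {7, 13}: a division algebra.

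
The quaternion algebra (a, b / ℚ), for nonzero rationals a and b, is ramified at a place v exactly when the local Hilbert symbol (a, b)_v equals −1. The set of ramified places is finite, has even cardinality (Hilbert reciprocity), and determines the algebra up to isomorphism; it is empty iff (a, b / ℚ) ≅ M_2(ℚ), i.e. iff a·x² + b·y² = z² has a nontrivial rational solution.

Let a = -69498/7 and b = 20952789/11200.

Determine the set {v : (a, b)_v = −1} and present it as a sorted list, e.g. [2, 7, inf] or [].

(a, b) ≡ (-6006, 3003) mod (ℚ^×)²; places V = {2, 3, 5, 7, 11, 13, 17, ∞}.
(a,b)_3: α=5, u≡2; β=1, v≡2 (mod 3); (2|3)=-1, (2|3)=-1; sign (−1)^1·-1^1·-1^5 = -1.
(a,b)_11: α=1, u≡1; β=1, v≡3 (mod 11); (1|11)=+1, (3|11)=+1; sign (−1)^1·+1^1·+1^1 = -1.
(a,b)_7: α=-1, u≡5; β=-1, v≡1 (mod 7); (5|7)=-1, (1|7)=+1; sign (−1)^1·-1^-1·+1^-1 = +1.
(a,b)_∞: sgn(-6006)=−, sgn(3003)=+, so +1.
(a,b)_17: α=0, u≡7; β=2, v≡7 (mod 17); (7|17)=-1, (7|17)=-1; sign (−1)^0·-1^2·-1^0 = +1.
(a,b)_13: α=1, u≡7; β=3, v≡3 (mod 13); (7|13)=-1, (3|13)=+1; sign (−1)^0·-1^3·+1^1 = -1.
(a,b)_2: α=1, β=-6; u≡5, v≡3 (mod 8); ε(u)ε(v)=0·1, αω(v)=1·1, βω(u)=-6·1; sum ≡ 1  ⇒  -1.
(a,b)_5: α=0, u≡1; β=-2, v≡3 (mod 5); (1|5)=+1, (3|5)=-1; sign (−1)^0·+1^-2·-1^0 = +1.
|Ram(-6006, 3003)| = 4, even; anisotropic at {2, 3, 11, 13}.

[2, 3, 11, 13]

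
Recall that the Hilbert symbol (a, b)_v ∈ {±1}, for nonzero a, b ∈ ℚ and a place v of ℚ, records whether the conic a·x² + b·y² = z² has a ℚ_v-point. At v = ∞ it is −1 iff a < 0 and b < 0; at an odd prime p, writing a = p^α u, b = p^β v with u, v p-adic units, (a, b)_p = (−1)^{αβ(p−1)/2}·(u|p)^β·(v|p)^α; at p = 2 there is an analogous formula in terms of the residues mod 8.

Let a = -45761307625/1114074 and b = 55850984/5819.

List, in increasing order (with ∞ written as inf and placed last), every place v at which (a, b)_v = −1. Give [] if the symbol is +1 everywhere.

(a, b) ≡ (-3770, 10846) mod (ℚ^×)²; places V = {2, 3, 5, 7, 11, 13, 17, 19, 23, 29, ∞}.
(a,b)_3: α=-4, u≡1; β=0, v≡1 (mod 3); (1|3)=+1, (1|3)=+1; sign (−1)^0·+1^0·+1^-4 = +1.
(a,b)_7: α=0, u≡3; β=2, v≡3 (mod 7); (3|7)=-1, (3|7)=-1; sign (−1)^0·-1^2·-1^0 = +1.
(a,b)_13: α=-1, u≡3; β=0, v≡9 (mod 13); (3|13)=+1, (9|13)=+1; sign (−1)^0·+1^0·+1^-1 = +1.
(a,b)_29: α=1, u≡15; β=1, v≡11 (mod 29); (15|29)=-1, (11|29)=-1; sign (−1)^0·-1^1·-1^1 = +1.
(a,b)_17: α=2, u≡8; β=3, v≡16 (mod 17); (8|17)=+1, (16|17)=+1; sign (−1)^0·+1^3·+1^2 = +1.
(a,b)_23: α=-2, u≡13; β=-2, v≡16 (mod 23); (13|23)=+1, (16|23)=+1; sign (−1)^0·+1^-2·+1^-2 = +1.
(a,b)_11: α=2, u≡5; β=-1, v≡2 (mod 11); (5|11)=+1, (2|11)=-1; sign (−1)^0·+1^-1·-1^2 = +1.
(a,b)_2: α=-1, β=3; u≡3, v≡7 (mod 8); ε(u)ε(v)=1·1, αω(v)=-1·0, βω(u)=3·1; sum ≡ 0  ⇒  +1.
(a,b)_5: α=3, u≡1; β=0, v≡1 (mod 5); (1|5)=+1, (1|5)=+1; sign (−1)^0·+1^0·+1^3 = +1.
(a,b)_∞: sgn(-3770)=−, sgn(10846)=+, so +1.
(a,b)_19: α=2, u≡4; β=0, v≡17 (mod 19); (4|19)=+1, (17|19)=+1; sign (−1)^0·+1^0·+1^2 = +1.
Ram(a, b) = ∅: the form -3770·x² + 10846·y² − z² is isotropic over every ℚ_v, so by Hasse–Minkowski it is isotropic over ℚ.

[]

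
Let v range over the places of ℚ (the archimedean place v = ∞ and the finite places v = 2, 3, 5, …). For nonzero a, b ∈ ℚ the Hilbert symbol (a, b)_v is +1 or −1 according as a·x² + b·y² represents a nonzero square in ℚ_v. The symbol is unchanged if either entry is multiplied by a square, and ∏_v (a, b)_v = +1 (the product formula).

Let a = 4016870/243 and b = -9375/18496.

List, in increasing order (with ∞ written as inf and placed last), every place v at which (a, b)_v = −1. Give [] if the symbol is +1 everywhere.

(a, b) ≡ (4290, -15) mod (ℚ^×)²; places V = {2, 3, 5, 11, 13, 17, 53, ∞}.
(a,b)_∞: sgn(4290)=+, sgn(-15)=−, so +1.
(a,b)_53: α=2, u≡41; β=0, v≡47 (mod 53); (41|53)=-1, (47|53)=+1; sign (−1)^0·-1^0·+1^2 = +1.
(a,b)_3: α=-5, u≡2; β=1, v≡1 (mod 3); (2|3)=-1, (1|3)=+1; sign (−1)^1·-1^1·+1^-5 = +1.
(a,b)_11: α=1, u≡3; β=0, v≡6 (mod 11); (3|11)=+1, (6|11)=-1; sign (−1)^0·+1^0·-1^1 = -1.
(a,b)_5: α=1, u≡3; β=5, v≡2 (mod 5); (3|5)=-1, (2|5)=-1; sign (−1)^0·-1^5·-1^1 = +1.
(a,b)_2: α=1, β=-6; u≡1, v≡1 (mod 8); ε(u)ε(v)=0·0, αω(v)=1·0, βω(u)=-6·0; sum ≡ 0  ⇒  +1.
(a,b)_17: α=0, u≡5; β=-2, v≡2 (mod 17); (5|17)=-1, (2|17)=+1; sign (−1)^0·-1^-2·+1^0 = +1.
(a,b)_13: α=1, u≡5; β=0, v≡5 (mod 13); (5|13)=-1, (5|13)=-1; sign (−1)^0·-1^0·-1^1 = -1.
(4290, -15 / ℚ) ramifies at {11, 13}: a division algebra.

[11, 13]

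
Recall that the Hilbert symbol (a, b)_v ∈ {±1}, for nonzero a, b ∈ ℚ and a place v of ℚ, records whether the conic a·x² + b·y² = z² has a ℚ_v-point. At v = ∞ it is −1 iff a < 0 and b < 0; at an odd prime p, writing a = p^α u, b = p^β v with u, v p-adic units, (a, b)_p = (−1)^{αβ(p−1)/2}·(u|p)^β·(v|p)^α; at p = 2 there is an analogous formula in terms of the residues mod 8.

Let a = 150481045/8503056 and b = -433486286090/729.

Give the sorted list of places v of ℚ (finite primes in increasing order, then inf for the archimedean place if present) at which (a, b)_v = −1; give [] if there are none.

[2, 5]

(a, b) ≡ (3445, -21198410) mod (ℚ^×)²; places V = {2, 3, 5, 11, 13, 19, 23, 37, 47, 53, ∞}.
(a,b)_∞: sgn(3445)=+, sgn(-21198410)=−, so +1.
(a,b)_47: α=0, u≡16; β=1, v≡44 (mod 47); (16|47)=+1, (44|47)=-1; sign (−1)^0·+1^1·-1^0 = +1.
(a,b)_11: α=2, u≡7; β=2, v≡1 (mod 11); (7|11)=-1, (1|11)=+1; sign (−1)^0·-1^2·+1^2 = +1.
(a,b)_53: α=1, u≡2; β=1, v≡39 (mod 53); (2|53)=-1, (39|53)=-1; sign (−1)^0·-1^1·-1^1 = +1.
(a,b)_2: α=-4, β=1; u≡5, v≡3 (mod 8); ε(u)ε(v)=0·1, αω(v)=-4·1, βω(u)=1·1; sum ≡ 1  ⇒  -1.
(a,b)_3: α=-12, u≡1; β=-6, v≡1 (mod 3); (1|3)=+1, (1|3)=+1; sign (−1)^0·+1^-6·+1^-12 = +1.
(a,b)_37: α=0, u≡7; β=1, v≡13 (mod 37); (7|37)=+1, (13|37)=-1; sign (−1)^0·+1^1·-1^0 = +1.
(a,b)_19: α=2, u≡16; β=0, v≡11 (mod 19); (16|19)=+1, (11|19)=+1; sign (−1)^0·+1^0·+1^2 = +1.
(a,b)_23: α=0, u≡13; β=1, v≡4 (mod 23); (13|23)=+1, (4|23)=+1; sign (−1)^0·+1^1·+1^0 = +1.
(a,b)_5: α=1, u≡4; β=1, v≡3 (mod 5); (4|5)=+1, (3|5)=-1; sign (−1)^0·+1^1·-1^1 = -1.
(a,b)_13: α=1, u≡6; β=2, v≡4 (mod 13); (6|13)=-1, (4|13)=+1; sign (−1)^0·-1^2·+1^1 = +1.
Ram(3445, -21198410) = {2, 5}; no ℚ_2-point on the conic.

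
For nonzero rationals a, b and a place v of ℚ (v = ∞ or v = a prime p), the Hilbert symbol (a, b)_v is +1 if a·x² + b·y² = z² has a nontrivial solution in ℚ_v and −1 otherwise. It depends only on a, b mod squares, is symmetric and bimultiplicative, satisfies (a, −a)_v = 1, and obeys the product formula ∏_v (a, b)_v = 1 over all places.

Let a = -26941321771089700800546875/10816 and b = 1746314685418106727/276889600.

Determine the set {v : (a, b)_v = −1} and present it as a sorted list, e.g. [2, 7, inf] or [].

[5, 37]

(a, b) ≡ (-638435, 407) mod (ℚ^×)²; places V = {2, 3, 5, 7, 11, 13, 17, 19, 29, 37, ∞}.
(a,b)_3: α=0, u≡1; β=6, v≡2 (mod 3); (1|3)=+1, (2|3)=-1; sign (−1)^0·+1^6·-1^0 = +1.
(a,b)_19: α=0, u≡8; β=2, v≡10 (mod 19); (8|19)=-1, (10|19)=-1; sign (−1)^0·-1^2·-1^0 = +1.
(a,b)_2: α=-6, β=-16; u≡5, v≡7 (mod 8); ε(u)ε(v)=0·1, αω(v)=-6·0, βω(u)=-16·1; sum ≡ 0  ⇒  +1.
(a,b)_5: α=7, u≡3; β=-2, v≡3 (mod 5); (3|5)=-1, (3|5)=-1; sign (−1)^0·-1^-2·-1^7 = -1.
(a,b)_11: α=2, u≡5; β=1, v≡1 (mod 11); (5|11)=+1, (1|11)=+1; sign (−1)^0·+1^1·+1^2 = +1.
(a,b)_37: α=5, u≡22; β=3, v≡16 (mod 37); (22|37)=-1, (16|37)=+1; sign (−1)^0·-1^3·+1^5 = -1.
(a,b)_7: α=3, u≡5; β=2, v≡4 (mod 7); (5|7)=-1, (4|7)=+1; sign (−1)^0·-1^2·+1^3 = +1.
(a,b)_17: α=3, u≡8; β=2, v≡8 (mod 17); (8|17)=+1, (8|17)=+1; sign (−1)^0·+1^2·+1^3 = +1.
(a,b)_29: α=3, u≡9; β=2, v≡20 (mod 29); (9|29)=+1, (20|29)=+1; sign (−1)^0·+1^2·+1^3 = +1.
(a,b)_∞: sgn(-638435)=−, sgn(407)=+, so +1.
(a,b)_13: α=-2, u≡11; β=-2, v≡4 (mod 13); (11|13)=-1, (4|13)=+1; sign (−1)^0·-1^-2·+1^-2 = +1.
(-638435, 407 / ℚ) ramifies at {5, 37}: a division algebra.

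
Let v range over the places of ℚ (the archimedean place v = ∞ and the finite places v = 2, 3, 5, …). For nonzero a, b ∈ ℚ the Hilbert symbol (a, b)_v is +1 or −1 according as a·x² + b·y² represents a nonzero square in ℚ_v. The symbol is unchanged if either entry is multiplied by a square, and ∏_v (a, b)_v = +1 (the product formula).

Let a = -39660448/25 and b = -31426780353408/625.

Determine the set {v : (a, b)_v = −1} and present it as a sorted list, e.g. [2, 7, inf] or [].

[2, 3, 11, 19, 29, 41, 43, inf]

(a, b) ≡ (-2478778, -54560382558) mod (ℚ^×)²; places V = {2, 3, 5, 11, 19, 23, 29, 37, 41, 43, ∞}.
(a,b)_11: α=0, u≡10; β=1, v≡1 (mod 11); (10|11)=-1, (1|11)=+1; sign (−1)^0·-1^1·+1^0 = -1.
(a,b)_3: α=0, u≡2; β=3, v≡1 (mod 3); (2|3)=-1, (1|3)=+1; sign (−1)^0·-1^3·+1^0 = -1.
(a,b)_41: α=1, u≡24; β=1, v≡37 (mod 41); (24|41)=-1, (37|41)=+1; sign (−1)^0·-1^1·+1^1 = -1.
(a,b)_23: α=0, u≡8; β=1, v≡15 (mod 23); (8|23)=+1, (15|23)=-1; sign (−1)^0·+1^1·-1^0 = +1.
(a,b)_5: α=-2, u≡2; β=-4, v≡2 (mod 5); (2|5)=-1, (2|5)=-1; sign (−1)^0·-1^-4·-1^-2 = +1.
(a,b)_43: α=1, u≡4; β=1, v≡40 (mod 43); (4|43)=+1, (40|43)=+1; sign (−1)^1·+1^1·+1^1 = -1.
(a,b)_37: α=1, u≡32; β=1, v≡14 (mod 37); (32|37)=-1, (14|37)=-1; sign (−1)^0·-1^1·-1^1 = +1.
(a,b)_29: α=0, u≡12; β=1, v≡11 (mod 29); (12|29)=-1, (11|29)=-1; sign (−1)^0·-1^1·-1^0 = -1.
(a,b)_∞: sgn(-2478778)=−, sgn(-54560382558)=−, so -1.
(a,b)_2: α=5, β=7; u≡3, v≡1 (mod 8); ε(u)ε(v)=1·0, αω(v)=5·0, βω(u)=7·1; sum ≡ 1  ⇒  -1.
(a,b)_19: α=1, u≡4; β=1, v≡7 (mod 19); (4|19)=+1, (7|19)=+1; sign (−1)^1·+1^1·+1^1 = -1.
|Ram(-2478778, -54560382558)| = 8, even; anisotropic at {2, 3, 11, 19, 29, 41, 43, ∞}.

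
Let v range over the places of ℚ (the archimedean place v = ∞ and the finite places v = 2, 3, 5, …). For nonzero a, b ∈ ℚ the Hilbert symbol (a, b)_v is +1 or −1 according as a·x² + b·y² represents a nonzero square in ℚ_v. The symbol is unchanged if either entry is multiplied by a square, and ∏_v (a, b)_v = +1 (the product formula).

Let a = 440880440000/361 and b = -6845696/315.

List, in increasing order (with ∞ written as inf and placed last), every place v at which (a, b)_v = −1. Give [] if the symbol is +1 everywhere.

[13, 17]

(a, b) ≡ (11, -7735) mod (ℚ^×)²; places V = {2, 3, 5, 7, 11, 13, 17, 19, ∞}.
(a,b)_2: α=6, β=8; u≡3, v≡1 (mod 8); ε(u)ε(v)=1·0, αω(v)=6·0, βω(u)=8·1; sum ≡ 0  ⇒  +1.
(a,b)_19: α=-2, u≡4; β=0, v≡9 (mod 19); (4|19)=+1, (9|19)=+1; sign (−1)^0·+1^0·+1^-2 = +1.
(a,b)_11: α=3, u≡4; β=2, v≡9 (mod 11); (4|11)=+1, (9|11)=+1; sign (−1)^0·+1^2·+1^3 = +1.
(a,b)_5: α=4, u≡4; β=-1, v≡3 (mod 5); (4|5)=+1, (3|5)=-1; sign (−1)^0·+1^-1·-1^4 = +1.
(a,b)_7: α=2, u≡4; β=-1, v≡1 (mod 7); (4|7)=+1, (1|7)=+1; sign (−1)^0·+1^-1·+1^2 = +1.
(a,b)_∞: sgn(11)=+, sgn(-7735)=−, so +1.
(a,b)_17: α=0, u≡6; β=1, v≡16 (mod 17); (6|17)=-1, (16|17)=+1; sign (−1)^0·-1^1·+1^0 = -1.
(a,b)_3: α=0, u≡2; β=-2, v≡2 (mod 3); (2|3)=-1, (2|3)=-1; sign (−1)^0·-1^-2·-1^0 = +1.
(a,b)_13: α=2, u≡8; β=1, v≡4 (mod 13); (8|13)=-1, (4|13)=+1; sign (−1)^0·-1^1·+1^2 = -1.
|Ram(11, -7735)| = 2, even; anisotropic at {13, 17}.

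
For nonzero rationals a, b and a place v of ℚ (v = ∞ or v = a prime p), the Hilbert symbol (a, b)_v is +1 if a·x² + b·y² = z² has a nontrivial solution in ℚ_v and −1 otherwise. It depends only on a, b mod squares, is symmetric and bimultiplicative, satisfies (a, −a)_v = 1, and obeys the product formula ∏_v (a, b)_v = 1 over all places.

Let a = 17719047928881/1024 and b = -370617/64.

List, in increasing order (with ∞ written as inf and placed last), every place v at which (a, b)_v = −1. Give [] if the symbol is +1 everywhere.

(a, b) ≡ (129, -2193) mod (ℚ^×)²; places V = {2, 3, 13, 17, 43, ∞}.
(a,b)_43: α=3, u≡42; β=1, v≡38 (mod 43); (42|43)=-1, (38|43)=+1; sign (−1)^1·-1^1·+1^3 = +1.
(a,b)_2: α=-10, β=-6; u≡1, v≡7 (mod 8); ε(u)ε(v)=0·1, αω(v)=-10·0, βω(u)=-6·0; sum ≡ 0  ⇒  +1.
(a,b)_3: α=3, u≡1; β=1, v≡1 (mod 3); (1|3)=+1, (1|3)=+1; sign (−1)^1·+1^1·+1^3 = -1.
(a,b)_17: α=2, u≡12; β=1, v≡6 (mod 17); (12|17)=-1, (6|17)=-1; sign (−1)^0·-1^1·-1^2 = -1.
(a,b)_∞: sgn(129)=+, sgn(-2193)=−, so +1.
(a,b)_13: α=4, u≡1; β=2, v≡9 (mod 13); (1|13)=+1, (9|13)=+1; sign (−1)^0·+1^2·+1^4 = +1.
|Ram(129, -2193)| = 2, even; anisotropic at {3, 17}.

[3, 17]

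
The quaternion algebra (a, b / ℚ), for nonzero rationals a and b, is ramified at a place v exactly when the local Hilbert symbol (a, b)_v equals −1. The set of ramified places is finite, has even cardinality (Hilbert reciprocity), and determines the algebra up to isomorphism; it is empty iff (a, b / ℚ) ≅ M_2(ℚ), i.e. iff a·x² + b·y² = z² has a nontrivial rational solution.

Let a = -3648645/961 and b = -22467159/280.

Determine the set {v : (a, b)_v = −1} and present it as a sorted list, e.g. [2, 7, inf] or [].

[3, inf]

(a, b) ≡ (-5005, -2730) mod (ℚ^×)²; places V = {2, 3, 5, 7, 11, 13, 23, 31, ∞}.
(a,b)_∞: sgn(-5005)=−, sgn(-2730)=−, so -1.
(a,b)_2: α=0, β=-3; u≡3, v≡3 (mod 8); ε(u)ε(v)=1·1, αω(v)=0·1, βω(u)=-3·1; sum ≡ 0  ⇒  +1.
(a,b)_31: α=-2, u≡24; β=0, v≡29 (mod 31); (24|31)=-1, (29|31)=-1; sign (−1)^0·-1^0·-1^-2 = +1.
(a,b)_5: α=1, u≡1; β=-1, v≡1 (mod 5); (1|5)=+1, (1|5)=+1; sign (−1)^0·+1^-1·+1^1 = +1.
(a,b)_7: α=1, u≡3; β=-1, v≡4 (mod 7); (3|7)=-1, (4|7)=+1; sign (−1)^1·-1^-1·+1^1 = +1.
(a,b)_3: α=6, u≡2; β=3, v≡2 (mod 3); (2|3)=-1, (2|3)=-1; sign (−1)^0·-1^3·-1^6 = -1.
(a,b)_23: α=0, u≡8; β=2, v≡14 (mod 23); (8|23)=+1, (14|23)=-1; sign (−1)^0·+1^2·-1^0 = +1.
(a,b)_13: α=1, u≡8; β=1, v≡6 (mod 13); (8|13)=-1, (6|13)=-1; sign (−1)^0·-1^1·-1^1 = +1.
(a,b)_11: α=1, u≡8; β=2, v≡9 (mod 11); (8|11)=-1, (9|11)=+1; sign (−1)^0·-1^2·+1^1 = +1.
Ram(-5005, -2730) = {3, ∞}; no ℚ_3-point on the conic.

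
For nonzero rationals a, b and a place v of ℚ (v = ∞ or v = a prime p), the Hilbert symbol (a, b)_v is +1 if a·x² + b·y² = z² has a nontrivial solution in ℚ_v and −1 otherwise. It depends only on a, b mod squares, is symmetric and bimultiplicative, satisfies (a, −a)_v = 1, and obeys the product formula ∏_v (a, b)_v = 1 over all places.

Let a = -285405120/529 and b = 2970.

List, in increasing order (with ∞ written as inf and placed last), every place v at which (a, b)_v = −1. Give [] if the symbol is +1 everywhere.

[11, 13]

Mod squares: a ≡ -455, b ≡ 330. Check v ∈ {∞, 2, 3, 5, 7, 11, 13, 23}.
v=23: a=23^-2·(≡17), b=23^0·(≡3) mod 23; (17|23)=-1, (3|23)=+1; (−1)^{-2·0·11}·(-1)^0·(+1)^-2 = +1.
v=3: a=3^4·(≡1), b=3^3·(≡2) mod 3; (1|3)=+1, (2|3)=-1; (−1)^{4·3·1}·(+1)^3·(-1)^4 = +1.
v=7: a=7^1·(≡3), b=7^0·(≡2) mod 7; (3|7)=-1, (2|7)=+1; (−1)^{1·0·3}·(-1)^0·(+1)^1 = +1.
v=5: a=5^1·(≡4), b=5^1·(≡4) mod 5; (4|5)=+1, (4|5)=+1; (−1)^{1·1·2}·(+1)^1·(+1)^1 = +1.
v=2: v_2(a)=6, v_2(b)=1; units ≡ 1, 5 (mod 8); ε·ε+αω+βω = 0·0+6·1+1·0 ≡ 0  ⇒  (a,b)_2 = +1.
v=∞: -455 < 0 and 330 > 0  ⇒  (a,b)_∞ = +1.
v=13: a=13^1·(≡12), b=13^0·(≡6) mod 13; (12|13)=+1, (6|13)=-1; (−1)^{1·0·6}·(+1)^0·(-1)^1 = -1.
v=11: a=11^2·(≡10), b=11^1·(≡6) mod 11; (10|11)=-1, (6|11)=-1; (−1)^{2·1·5}·(-1)^1·(-1)^2 = -1.
|Ram(-455, 330)| = 2, even; anisotropic at {11, 13}.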